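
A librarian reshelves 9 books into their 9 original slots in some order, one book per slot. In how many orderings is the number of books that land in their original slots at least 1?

229384

Sum C(9,i)·!(9-i) for i = 1..9:
  i=1: C(9,1)·!8 = 9·14833 = 133497
  i=2: C(9,2)·!7 = 36·1854 = 66744
  i=3: C(9,3)·!6 = 84·265 = 22260
  i=4: C(9,4)·!5 = 126·44 = 5544
  i=5: C(9,5)·!4 = 126·9 = 1134
  i=6: C(9,6)·!3 = 84·2 = 168
  i=7: C(9,7)·!2 = 36·1 = 36
  i=8: C(9,8)·!1 = 9·0 = 0
  i=9: C(9,9)·!0 = 1·1 = 1
Total = 229384.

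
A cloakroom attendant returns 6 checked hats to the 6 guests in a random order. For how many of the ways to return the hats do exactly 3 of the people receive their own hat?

Pick the 3 fixed positions: C(6,3) = 20 ways.
The remaining 3 must be deranged: !3 = 2.
Total: 20 × 2 = 40.

40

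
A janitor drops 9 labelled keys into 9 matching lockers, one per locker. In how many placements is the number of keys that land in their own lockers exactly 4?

Choose which 4 of the 9 are fixed: C(9,4) = 126.
The remaining 5 must be deranged: !5 = 44.
Total: 126 × 44 = 5544.

5544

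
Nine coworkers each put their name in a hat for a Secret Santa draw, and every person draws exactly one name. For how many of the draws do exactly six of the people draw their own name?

Choose which 6 of the 9 are fixed: C(9,6) = 84.
The remaining 3 must be deranged: !3 = 2.
Total: 84 × 2 = 168.

168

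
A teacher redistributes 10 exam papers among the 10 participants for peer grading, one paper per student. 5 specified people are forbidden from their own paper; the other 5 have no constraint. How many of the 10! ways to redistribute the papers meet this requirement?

2170680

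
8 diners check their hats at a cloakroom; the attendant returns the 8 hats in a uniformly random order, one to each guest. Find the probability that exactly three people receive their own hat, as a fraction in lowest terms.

11/180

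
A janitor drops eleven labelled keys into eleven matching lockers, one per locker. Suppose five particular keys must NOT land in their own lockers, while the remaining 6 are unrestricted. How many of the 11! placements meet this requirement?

25022880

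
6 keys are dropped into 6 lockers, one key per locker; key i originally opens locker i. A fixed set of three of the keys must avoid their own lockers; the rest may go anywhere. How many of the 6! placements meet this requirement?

Let A_j be the event that the j-th constrained one is fixed. By inclusion-exclusion over the 3 events:
Σ_{j=0}^{3} (-1)^j C(3,j)(6-j)!
= C(3,0)·6! - C(3,1)·5! + C(3,2)·4! - C(3,3)·3!
= 720 - 360 + 72 - 6
= 426

426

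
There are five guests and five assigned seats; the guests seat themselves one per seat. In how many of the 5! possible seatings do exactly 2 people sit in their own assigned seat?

20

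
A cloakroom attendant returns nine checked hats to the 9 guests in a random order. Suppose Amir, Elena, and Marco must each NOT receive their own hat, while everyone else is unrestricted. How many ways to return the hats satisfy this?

Let A_j be the event that the j-th constrained one is fixed. By inclusion-exclusion over the 3 events:
Σ_{j=0}^{3} (-1)^j C(3,j)(9-j)!
= C(3,0)·9! - C(3,1)·8! + C(3,2)·7! - C(3,3)·6!
= 362880 - 120960 + 15120 - 720
= 256320

256320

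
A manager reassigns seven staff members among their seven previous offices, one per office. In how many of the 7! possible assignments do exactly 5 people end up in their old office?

21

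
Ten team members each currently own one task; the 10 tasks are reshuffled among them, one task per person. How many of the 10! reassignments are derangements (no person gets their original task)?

Recurrence: !10 = 10·!9 + (-1)^10.
!10 = 10·133496 + 1 = 1334961

1334961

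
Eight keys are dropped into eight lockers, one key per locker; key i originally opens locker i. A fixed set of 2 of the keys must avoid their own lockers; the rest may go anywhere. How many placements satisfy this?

30960

Let A_j be the event that the j-th constrained one is fixed. By inclusion-exclusion over the 2 events:
Σ_{j=0}^{2} (-1)^j C(2,j)(8-j)!
= C(2,0)·8! - C(2,1)·7! + C(2,2)·6!
= 40320 - 10080 + 720
= 30960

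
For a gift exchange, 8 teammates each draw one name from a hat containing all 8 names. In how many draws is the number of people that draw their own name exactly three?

Choose which 3 of the 8 are fixed: C(8,3) = 56.
The remaining 5 must be deranged: !5 = 44.
Total: 56 × 44 = 2464.

2464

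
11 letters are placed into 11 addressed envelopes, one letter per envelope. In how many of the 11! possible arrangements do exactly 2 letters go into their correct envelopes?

7342280

Pick the 2 fixed positions: C(11,2) = 55 ways.
The other 9 form a derangement: !9 = 133496.
Total: 55 × 133496 = 7342280.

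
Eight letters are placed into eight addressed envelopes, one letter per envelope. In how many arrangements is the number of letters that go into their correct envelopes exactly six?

28

Pick the 6 fixed positions: C(8,6) = 28 ways.
The other 2 form a derangement: !2 = 1.
Total: 28 × 1 = 28.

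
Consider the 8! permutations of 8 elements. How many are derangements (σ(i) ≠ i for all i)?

The subfactorial !8 = [8!/e] (nearest integer).
8! = 40320, and 40320/e ≈ 14832.90, so !8 = 14833.

14833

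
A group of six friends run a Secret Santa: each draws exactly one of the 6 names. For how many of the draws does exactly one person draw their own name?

264

Pick the single fixed position: C(6,1) = 6 ways.
The other 5 form a derangement: !5 = 44.
Total: 6 × 44 = 264.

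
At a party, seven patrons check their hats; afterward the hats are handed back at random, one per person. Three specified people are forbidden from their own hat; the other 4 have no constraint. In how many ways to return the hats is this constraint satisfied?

3216

Let A_j be the event that the j-th constrained one is fixed. By inclusion-exclusion over the 3 events:
Σ_{j=0}^{3} (-1)^j C(3,j)(7-j)!
= C(3,0)·7! - C(3,1)·6! + C(3,2)·5! - C(3,3)·4!
= 5040 - 2160 + 360 - 24
= 3216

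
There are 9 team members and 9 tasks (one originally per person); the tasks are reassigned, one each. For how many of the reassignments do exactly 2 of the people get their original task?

Pick the 2 fixed positions: C(9,2) = 36 ways.
The remaining 7 must be deranged: !7 = 1854.
Total: 36 × 1854 = 66744.

66744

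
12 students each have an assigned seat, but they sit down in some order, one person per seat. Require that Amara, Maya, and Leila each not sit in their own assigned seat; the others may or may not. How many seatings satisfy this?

Inclusion-exclusion on the 3 forbidden self-matches:
Σ_{j=0}^{3} (-1)^j C(3,j)(12-j)!
= C(3,0)·12! - C(3,1)·11! + C(3,2)·10! - C(3,3)·9!
= 479001600 - 119750400 + 10886400 - 362880
= 369774720

369774720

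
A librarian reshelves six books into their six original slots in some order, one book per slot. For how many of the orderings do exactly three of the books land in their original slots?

40

Choose which 3 of the 6 are fixed: C(6,3) = 20.
The remaining 3 must be deranged: !3 = 2.
Total: 20 × 2 = 40.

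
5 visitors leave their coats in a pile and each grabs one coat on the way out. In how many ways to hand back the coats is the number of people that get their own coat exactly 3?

10

Choose which 3 of the 5 are fixed: C(5,3) = 10.
The other 2 form a derangement: !2 = 1.
Total: 10 × 1 = 10.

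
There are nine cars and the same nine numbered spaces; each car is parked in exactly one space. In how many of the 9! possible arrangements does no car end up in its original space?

The subfactorial !9 = [9!/e] (nearest integer).
9! = 362880, and 362880/e ≈ 133496.09, so !9 = 133496.

133496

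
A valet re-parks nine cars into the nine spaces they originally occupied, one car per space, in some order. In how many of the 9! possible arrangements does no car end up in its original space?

The subfactorial !9 = [9!/e] (nearest integer).
9! = 362880, and 362880/e ≈ 133496.09, so !9 = 133496.

133496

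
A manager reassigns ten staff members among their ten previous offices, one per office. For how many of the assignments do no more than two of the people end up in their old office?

3337406

# with exactly i fixed is C(10,i)·!(10-i); sum over i=0..2:
  i=0: C(10,0)·!10 = 1·1334961 = 1334961
  i=1: C(10,1)·!9 = 10·133496 = 1334960
  i=2: C(10,2)·!8 = 45·14833 = 667485
Total = 3337406.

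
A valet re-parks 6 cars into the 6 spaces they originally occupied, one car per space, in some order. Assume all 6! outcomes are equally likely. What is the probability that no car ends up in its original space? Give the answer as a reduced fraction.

Favorable outcomes: !6 = 265.
Total outcomes: 6! = 720.
Probability = 265/720 = 53/144.

53/144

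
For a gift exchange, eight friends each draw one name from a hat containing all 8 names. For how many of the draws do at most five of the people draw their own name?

40291

Sum C(8,i)·!(8-i) for i = 0..5:
  i=0: C(8,0)·!8 = 1·14833 = 14833
  i=1: C(8,1)·!7 = 8·1854 = 14832
  i=2: C(8,2)·!6 = 28·265 = 7420
  i=3: C(8,3)·!5 = 56·44 = 2464
  i=4: C(8,4)·!4 = 70·9 = 630
  i=5: C(8,5)·!3 = 56·2 = 112
Total = 40291.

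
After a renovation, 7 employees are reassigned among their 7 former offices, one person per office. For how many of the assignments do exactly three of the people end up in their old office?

315

Choose which 3 of the 7 are fixed: C(7,3) = 35.
The remaining 4 must be deranged: !4 = 9.
Total: 35 × 9 = 315.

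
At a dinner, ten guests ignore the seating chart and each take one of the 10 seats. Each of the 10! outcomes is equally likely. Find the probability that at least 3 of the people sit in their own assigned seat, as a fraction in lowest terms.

145697/1814400

Favorable outcomes: Σ_{i≥3} C(10,i)·!(10-i) = 120·1854 + 210·265 + 252·44 + 210·9 + 120·2 + 45·1 + 10·0 + 1·1 = 291394.
Total outcomes: 10! = 3628800.
Probability = 291394/3628800 = 145697/1814400.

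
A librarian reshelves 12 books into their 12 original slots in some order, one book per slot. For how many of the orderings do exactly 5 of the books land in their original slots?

1468368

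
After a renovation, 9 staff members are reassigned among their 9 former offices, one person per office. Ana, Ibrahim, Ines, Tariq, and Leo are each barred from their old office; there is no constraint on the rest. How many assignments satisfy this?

205056

Let A_j be the event that the j-th constrained one is fixed. By inclusion-exclusion over the 5 events:
Σ_{j=0}^{5} (-1)^j C(5,j)(9-j)!
= C(5,0)·9! - C(5,1)·8! + C(5,2)·7! - C(5,3)·6! + C(5,4)·5! - C(5,5)·4!
= 362880 - 201600 + 50400 - 7200 + 600 - 24
= 205056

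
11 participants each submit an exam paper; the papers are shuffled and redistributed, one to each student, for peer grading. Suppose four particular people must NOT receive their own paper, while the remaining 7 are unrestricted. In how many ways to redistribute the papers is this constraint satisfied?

Let A_j be the event that the j-th constrained one is fixed. By inclusion-exclusion over the 4 events:
Σ_{j=0}^{4} (-1)^j C(4,j)(11-j)!
= C(4,0)·11! - C(4,1)·10! + C(4,2)·9! - C(4,3)·8! + C(4,4)·7!
= 39916800 - 14515200 + 2177280 - 161280 + 5040
= 27422640

27422640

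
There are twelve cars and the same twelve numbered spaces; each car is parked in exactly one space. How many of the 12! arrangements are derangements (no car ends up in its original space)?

176214841

By inclusion-exclusion, !12 = Σ (-1)^k · 12!/k! for k=0..12
= 12! - 12!/1! + 12!/2! - 12!/3! + 12!/4! - 12!/5! + 12!/6! - 12!/7! + 12!/8! - 12!/9! + 12!/10! - 12!/11! + 12!/12!
= 479001600 - 479001600 + 239500800 - 79833600 + 19958400 - 3991680 + 665280 - 95040 + 11880 - 1320 + 132 - 12 + 1
= 176214841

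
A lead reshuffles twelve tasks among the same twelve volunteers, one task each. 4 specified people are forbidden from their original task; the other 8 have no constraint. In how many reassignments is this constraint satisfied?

Inclusion-exclusion on the 4 forbidden self-matches:
Σ_{j=0}^{4} (-1)^j C(4,j)(12-j)!
= C(4,0)·12! - C(4,1)·11! + C(4,2)·10! - C(4,3)·9! + C(4,4)·8!
= 479001600 - 159667200 + 21772800 - 1451520 + 40320
= 339696000

339696000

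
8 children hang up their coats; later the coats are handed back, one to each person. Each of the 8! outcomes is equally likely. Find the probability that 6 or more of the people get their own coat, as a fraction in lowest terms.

29/40320

Favorable outcomes: Σ_{i≥6} C(8,i)·!(8-i) = 28·1 + 8·0 + 1·1 = 29.
Total outcomes: 8! = 40320.
Probability = 29/40320 = 29/40320.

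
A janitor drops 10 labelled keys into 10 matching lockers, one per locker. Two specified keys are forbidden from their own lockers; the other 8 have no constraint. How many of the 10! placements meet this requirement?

2943360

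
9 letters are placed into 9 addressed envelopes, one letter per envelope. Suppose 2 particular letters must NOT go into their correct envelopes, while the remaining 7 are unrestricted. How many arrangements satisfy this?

287280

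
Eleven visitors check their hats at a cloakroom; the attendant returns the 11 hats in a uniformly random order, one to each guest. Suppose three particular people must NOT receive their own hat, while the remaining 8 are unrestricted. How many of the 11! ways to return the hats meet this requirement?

30078720

Let A_j be the event that the j-th constrained one is fixed. By inclusion-exclusion over the 3 events:
Σ_{j=0}^{3} (-1)^j C(3,j)(11-j)!
= C(3,0)·11! - C(3,1)·10! + C(3,2)·9! - C(3,3)·8!
= 39916800 - 10886400 + 1088640 - 40320
= 30078720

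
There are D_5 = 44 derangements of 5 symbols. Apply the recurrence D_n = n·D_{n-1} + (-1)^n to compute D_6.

265

D_6 = 6·44 + 1 = 265.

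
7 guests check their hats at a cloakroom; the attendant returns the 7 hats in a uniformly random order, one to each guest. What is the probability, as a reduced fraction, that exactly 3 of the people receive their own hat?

1/16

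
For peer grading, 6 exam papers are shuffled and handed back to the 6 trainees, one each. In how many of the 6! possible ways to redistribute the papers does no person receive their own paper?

265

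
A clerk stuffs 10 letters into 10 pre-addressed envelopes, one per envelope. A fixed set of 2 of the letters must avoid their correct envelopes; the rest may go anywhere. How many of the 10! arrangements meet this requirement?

2943360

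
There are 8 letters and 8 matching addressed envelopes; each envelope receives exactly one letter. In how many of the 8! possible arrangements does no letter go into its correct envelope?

!8 is the nearest integer to 8!/e.
8! = 40320, and 40320/e ≈ 14832.90, so !8 = 14833.

14833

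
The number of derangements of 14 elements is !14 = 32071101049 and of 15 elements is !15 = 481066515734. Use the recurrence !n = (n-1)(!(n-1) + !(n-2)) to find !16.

7697064251745

!16 = (16-1)·(!15 + !14) = 15·(481066515734 + 32071101049) = 15·513137616783 = 7697064251745.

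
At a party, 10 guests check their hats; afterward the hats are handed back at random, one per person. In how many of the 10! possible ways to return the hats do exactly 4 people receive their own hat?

55650

Choose which 4 of the 10 are fixed: C(10,4) = 210.
The remaining 6 must be deranged: !6 = 265.
Total: 210 × 265 = 55650.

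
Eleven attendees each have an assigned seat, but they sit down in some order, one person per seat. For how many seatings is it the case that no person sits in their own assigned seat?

14684570

The subfactorial !11 = [11!/e] (nearest integer).
11! = 39916800, and 39916800/e ≈ 14684570.08, so !11 = 14684570.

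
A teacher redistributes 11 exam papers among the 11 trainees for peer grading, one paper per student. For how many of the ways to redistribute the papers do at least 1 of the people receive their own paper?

# with exactly i fixed is C(11,i)·!(11-i); sum over i=1..11:
  i=1: C(11,1)·!10 = 11·1334961 = 14684571
  i=2: C(11,2)·!9 = 55·133496 = 7342280
  i=3: C(11,3)·!8 = 165·14833 = 2447445
  i=4: C(11,4)·!7 = 330·1854 = 611820
  i=5: C(11,5)·!6 = 462·265 = 122430
  i=6: C(11,6)·!5 = 462·44 = 20328
  i=7: C(11,7)·!4 = 330·9 = 2970
  i=8: C(11,8)·!3 = 165·2 = 330
  i=9: C(11,9)·!2 = 55·1 = 55
  i=10: C(11,10)·!1 = 11·0 = 0
  i=11: C(11,11)·!0 = 1·1 = 1
Total = 25232230.

25232230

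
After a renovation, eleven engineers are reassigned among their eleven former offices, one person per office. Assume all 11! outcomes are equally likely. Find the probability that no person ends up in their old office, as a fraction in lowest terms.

1468457/3991680

Favorable outcomes: !11 = 14684570.
Total outcomes: 11! = 39916800.
Probability = 14684570/39916800 = 1468457/3991680.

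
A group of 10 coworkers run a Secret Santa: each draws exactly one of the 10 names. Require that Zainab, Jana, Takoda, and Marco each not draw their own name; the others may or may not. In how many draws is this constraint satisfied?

2399760

Let A_j be the event that the j-th constrained one is fixed. By inclusion-exclusion over the 4 events:
Σ_{j=0}^{4} (-1)^j C(4,j)(10-j)!
= C(4,0)·10! - C(4,1)·9! + C(4,2)·8! - C(4,3)·7! + C(4,4)·6!
= 3628800 - 1451520 + 241920 - 20160 + 720
= 2399760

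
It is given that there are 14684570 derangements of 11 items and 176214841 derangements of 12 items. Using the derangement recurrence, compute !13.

!13 = (13-1)·(!12 + !11) = 12·(176214841 + 14684570) = 12·190899411 = 2290792932.

2290792932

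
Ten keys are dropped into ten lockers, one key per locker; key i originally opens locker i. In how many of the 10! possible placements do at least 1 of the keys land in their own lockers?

2293839

# with exactly i fixed is C(10,i)·!(10-i); sum over i=1..10:
  i=1: C(10,1)·!9 = 10·133496 = 1334960
  i=2: C(10,2)·!8 = 45·14833 = 667485
  i=3: C(10,3)·!7 = 120·1854 = 222480
  i=4: C(10,4)·!6 = 210·265 = 55650
  i=5: C(10,5)·!5 = 252·44 = 11088
  i=6: C(10,6)·!4 = 210·9 = 1890
  i=7: C(10,7)·!3 = 120·2 = 240
  i=8: C(10,8)·!2 = 45·1 = 45
  i=9: C(10,9)·!1 = 10·0 = 0
  i=10: C(10,10)·!0 = 1·1 = 1
Total = 2293839.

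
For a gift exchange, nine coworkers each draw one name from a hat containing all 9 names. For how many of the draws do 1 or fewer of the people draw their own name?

266993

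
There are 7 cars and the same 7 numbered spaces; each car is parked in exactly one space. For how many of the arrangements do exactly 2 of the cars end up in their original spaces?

Choose which 2 of the 7 are fixed: C(7,2) = 21.
The other 5 form a derangement: !5 = 44.
Total: 21 × 44 = 924.

924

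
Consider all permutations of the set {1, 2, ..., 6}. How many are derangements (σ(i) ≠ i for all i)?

265

!6 is the nearest integer to 6!/e.
6! = 720, and 720/e ≈ 264.87, so !6 = 265.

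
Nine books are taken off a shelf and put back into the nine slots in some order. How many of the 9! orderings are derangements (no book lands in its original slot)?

!9 is the nearest integer to 9!/e.
9! = 362880, and 362880/e ≈ 133496.09, so !9 = 133496.

133496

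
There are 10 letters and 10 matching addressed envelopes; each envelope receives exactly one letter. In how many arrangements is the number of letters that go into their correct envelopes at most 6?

3628514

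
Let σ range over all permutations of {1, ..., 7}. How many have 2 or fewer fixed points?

4633

# with exactly i fixed is C(7,i)·!(7-i); sum over i=0..2:
  i=0: C(7,0)·!7 = 1·1854 = 1854
  i=1: C(7,1)·!6 = 7·265 = 1855
  i=2: C(7,2)·!5 = 21·44 = 924
Total = 4633.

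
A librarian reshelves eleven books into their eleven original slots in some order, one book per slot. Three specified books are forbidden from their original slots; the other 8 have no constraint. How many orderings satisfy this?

30078720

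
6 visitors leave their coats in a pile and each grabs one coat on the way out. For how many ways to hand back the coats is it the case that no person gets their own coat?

265

The subfactorial !6 = [6!/e] (nearest integer).
6! = 720, and 720/e ≈ 264.87, so !6 = 265.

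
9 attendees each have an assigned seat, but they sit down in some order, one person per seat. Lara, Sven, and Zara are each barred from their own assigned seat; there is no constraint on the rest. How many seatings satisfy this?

256320

Inclusion-exclusion on the 3 forbidden self-matches:
Σ_{j=0}^{3} (-1)^j C(3,j)(9-j)!
= C(3,0)·9! - C(3,1)·8! + C(3,2)·7! - C(3,3)·6!
= 362880 - 120960 + 15120 - 720
= 256320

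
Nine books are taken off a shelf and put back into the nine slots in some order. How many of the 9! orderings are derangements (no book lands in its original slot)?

133496

!9 is the nearest integer to 9!/e.
9! = 362880, and 362880/e ≈ 133496.09, so !9 = 133496.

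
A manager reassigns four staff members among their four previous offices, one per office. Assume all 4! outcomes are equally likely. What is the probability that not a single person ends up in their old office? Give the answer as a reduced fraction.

Favorable outcomes: !4 = 9.
Total outcomes: 4! = 24.
Probability = 9/24 = 3/8.

3/8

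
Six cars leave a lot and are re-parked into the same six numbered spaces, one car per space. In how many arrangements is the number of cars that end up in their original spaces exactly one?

264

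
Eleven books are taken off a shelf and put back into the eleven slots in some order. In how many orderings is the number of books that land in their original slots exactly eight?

330

Choose which 8 of the 11 are fixed: C(11,8) = 165.
The remaining 3 must be deranged: !3 = 2.
Total: 165 × 2 = 330.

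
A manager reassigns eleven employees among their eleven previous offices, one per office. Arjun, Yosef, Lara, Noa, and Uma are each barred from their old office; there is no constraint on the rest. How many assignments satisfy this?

25022880

Let A_j be the event that the j-th constrained one is fixed. By inclusion-exclusion over the 5 events:
Σ_{j=0}^{5} (-1)^j C(5,j)(11-j)!
= C(5,0)·11! - C(5,1)·10! + C(5,2)·9! - C(5,3)·8! + C(5,4)·7! - C(5,5)·6!
= 39916800 - 18144000 + 3628800 - 403200 + 25200 - 720
= 25022880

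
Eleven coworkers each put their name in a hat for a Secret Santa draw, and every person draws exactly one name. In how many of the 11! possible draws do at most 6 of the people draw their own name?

39913444

Sum C(11,i)·!(11-i) for i = 0..6:
  i=0: C(11,0)·!11 = 1·14684570 = 14684570
  i=1: C(11,1)·!10 = 11·1334961 = 14684571
  i=2: C(11,2)·!9 = 55·133496 = 7342280
  i=3: C(11,3)·!8 = 165·14833 = 2447445
  i=4: C(11,4)·!7 = 330·1854 = 611820
  i=5: C(11,5)·!6 = 462·265 = 122430
  i=6: C(11,6)·!5 = 462·44 = 20328
Total = 39913444.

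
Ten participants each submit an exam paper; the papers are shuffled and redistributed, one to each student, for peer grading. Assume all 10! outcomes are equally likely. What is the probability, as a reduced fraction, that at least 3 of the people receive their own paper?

Favorable outcomes: Σ_{i≥3} C(10,i)·!(10-i) = 120·1854 + 210·265 + 252·44 + 210·9 + 120·2 + 45·1 + 10·0 + 1·1 = 291394.
Total outcomes: 10! = 3628800.
Probability = 291394/3628800 = 145697/1814400.

145697/1814400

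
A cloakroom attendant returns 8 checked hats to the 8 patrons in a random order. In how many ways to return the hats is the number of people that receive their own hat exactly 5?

Pick the 5 fixed positions: C(8,5) = 56 ways.
The other 3 form a derangement: !3 = 2.
Total: 56 × 2 = 112.

112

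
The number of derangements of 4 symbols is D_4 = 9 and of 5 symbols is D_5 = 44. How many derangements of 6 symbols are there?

D_6 = (6-1)·(D_5 + D_4) = 5·(44 + 9) = 5·53 = 265.

265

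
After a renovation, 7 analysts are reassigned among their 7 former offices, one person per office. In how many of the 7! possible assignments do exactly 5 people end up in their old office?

21

Pick the 5 fixed positions: C(7,5) = 21 ways.
The remaining 2 must be deranged: !2 = 1.
Total: 21 × 1 = 21.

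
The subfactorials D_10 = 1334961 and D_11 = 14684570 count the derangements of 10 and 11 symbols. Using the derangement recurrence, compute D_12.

176214841

D_12 = (12-1)·(D_11 + D_10) = 11·(14684570 + 1334961) = 11·16019531 = 176214841.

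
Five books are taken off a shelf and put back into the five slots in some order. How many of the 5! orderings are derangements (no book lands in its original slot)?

By inclusion-exclusion, !5 = Σ (-1)^k · 5!/k! for k=0..5
= 5! - 5!/1! + 5!/2! - 5!/3! + 5!/4! - 5!/5!
= 120 - 120 + 60 - 20 + 5 - 1
= 44

44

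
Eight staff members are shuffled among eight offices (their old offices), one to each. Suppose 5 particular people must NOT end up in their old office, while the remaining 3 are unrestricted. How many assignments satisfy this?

21234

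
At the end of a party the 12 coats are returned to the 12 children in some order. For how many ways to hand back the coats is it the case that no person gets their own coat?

Use !n = n·!(n-1) + (-1)^n.
!12 = 12·14684570 + 1 = 176214841

176214841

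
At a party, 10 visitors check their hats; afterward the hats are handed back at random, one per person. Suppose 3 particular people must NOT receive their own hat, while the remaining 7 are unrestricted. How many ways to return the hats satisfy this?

2656080

Let A_j be the event that the j-th constrained one is fixed. By inclusion-exclusion over the 3 events:
Σ_{j=0}^{3} (-1)^j C(3,j)(10-j)!
= C(3,0)·10! - C(3,1)·9! + C(3,2)·8! - C(3,3)·7!
= 3628800 - 1088640 + 120960 - 5040
= 2656080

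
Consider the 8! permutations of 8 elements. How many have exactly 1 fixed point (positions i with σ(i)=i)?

Choose which one of the 8 is fixed: C(8,1) = 8.
The remaining 7 must be deranged: !7 = 1854.
Total: 8 × 1854 = 14832.

14832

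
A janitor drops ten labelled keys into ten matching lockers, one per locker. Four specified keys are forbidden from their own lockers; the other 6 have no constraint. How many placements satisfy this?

Let A_j be the event that the j-th constrained one is fixed. By inclusion-exclusion over the 4 events:
Σ_{j=0}^{4} (-1)^j C(4,j)(10-j)!
= C(4,0)·10! - C(4,1)·9! + C(4,2)·8! - C(4,3)·7! + C(4,4)·6!
= 3628800 - 1451520 + 241920 - 20160 + 720
= 2399760

2399760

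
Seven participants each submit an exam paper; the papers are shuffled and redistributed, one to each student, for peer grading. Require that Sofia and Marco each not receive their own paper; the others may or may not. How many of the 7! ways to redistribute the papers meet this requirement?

3720

Let A_j be the event that the j-th constrained one is fixed. By inclusion-exclusion over the 2 events:
Σ_{j=0}^{2} (-1)^j C(2,j)(7-j)!
= C(2,0)·7! - C(2,1)·6! + C(2,2)·5!
= 5040 - 1440 + 120
= 3720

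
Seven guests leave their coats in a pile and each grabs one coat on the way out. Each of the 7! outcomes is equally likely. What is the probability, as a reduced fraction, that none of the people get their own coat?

103/280

Favorable outcomes: !7 = 1854.
Total outcomes: 7! = 5040.
Probability = 1854/5040 = 103/280.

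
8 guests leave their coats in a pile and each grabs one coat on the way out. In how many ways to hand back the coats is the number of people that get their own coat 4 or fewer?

40179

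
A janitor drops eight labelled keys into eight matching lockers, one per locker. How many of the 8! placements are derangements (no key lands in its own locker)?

Use !n = (n-1)(!(n-1) + !(n-2)).
!8 = 7·(1854 + 265) = 7·2119 = 14833

14833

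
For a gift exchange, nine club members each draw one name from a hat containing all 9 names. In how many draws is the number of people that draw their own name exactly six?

168

Pick the 6 fixed positions: C(9,6) = 84 ways.
The remaining 3 must be deranged: !3 = 2.
Total: 84 × 2 = 168.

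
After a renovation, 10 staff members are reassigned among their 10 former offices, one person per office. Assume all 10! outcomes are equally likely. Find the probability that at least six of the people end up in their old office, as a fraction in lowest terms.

17/28350

Favorable outcomes: Σ_{i≥6} C(10,i)·!(10-i) = 210·9 + 120·2 + 45·1 + 10·0 + 1·1 = 2176.
Total outcomes: 10! = 3628800.
Probability = 2176/3628800 = 17/28350.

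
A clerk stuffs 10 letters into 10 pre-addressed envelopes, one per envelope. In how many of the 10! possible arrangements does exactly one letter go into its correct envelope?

1334960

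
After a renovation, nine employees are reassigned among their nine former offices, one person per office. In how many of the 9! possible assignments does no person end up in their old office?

By inclusion-exclusion, !9 = Σ (-1)^k · 9!/k! for k=0..9
= 9! - 9!/1! + 9!/2! - 9!/3! + 9!/4! - 9!/5! + 9!/6! - 9!/7! + 9!/8! - 9!/9!
= 362880 - 362880 + 181440 - 60480 + 15120 - 3024 + 504 - 72 + 9 - 1
= 133496

133496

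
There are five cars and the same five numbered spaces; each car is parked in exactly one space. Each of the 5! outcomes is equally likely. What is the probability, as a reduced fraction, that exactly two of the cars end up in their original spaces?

1/6

Favorable outcomes: C(5,2)·!3 = 10·2 = 20.
Total outcomes: 5! = 120.
Probability = 20/120 = 1/6.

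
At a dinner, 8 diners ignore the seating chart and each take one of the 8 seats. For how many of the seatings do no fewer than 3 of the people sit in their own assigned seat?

3235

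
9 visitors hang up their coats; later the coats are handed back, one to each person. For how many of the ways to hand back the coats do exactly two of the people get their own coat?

Choose which 2 of the 9 are fixed: C(9,2) = 36.
The other 7 form a derangement: !7 = 1854.
Total: 36 × 1854 = 66744.

66744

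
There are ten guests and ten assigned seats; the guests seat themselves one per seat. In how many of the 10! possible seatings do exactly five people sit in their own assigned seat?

11088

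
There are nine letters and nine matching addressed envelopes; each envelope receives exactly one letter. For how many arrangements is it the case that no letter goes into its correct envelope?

!9 = 9! · Σ_{k=0}^{9} (-1)^k/k!
= 9! - 9!/1! + 9!/2! - 9!/3! + 9!/4! - 9!/5! + 9!/6! - 9!/7! + 9!/8! - 9!/9!
= 362880 - 362880 + 181440 - 60480 + 15120 - 3024 + 504 - 72 + 9 - 1
= 133496

133496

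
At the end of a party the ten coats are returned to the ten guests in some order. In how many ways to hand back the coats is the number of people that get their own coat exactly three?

222480

Pick the 3 fixed positions: C(10,3) = 120 ways.
The other 7 form a derangement: !7 = 1854.
Total: 120 × 1854 = 222480.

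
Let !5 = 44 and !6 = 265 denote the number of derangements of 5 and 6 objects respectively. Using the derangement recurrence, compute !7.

!7 = (7-1)·(!6 + !5) = 6·(265 + 44) = 6·309 = 1854.

1854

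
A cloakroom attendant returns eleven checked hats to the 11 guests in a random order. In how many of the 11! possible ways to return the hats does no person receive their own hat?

14684570

By inclusion-exclusion, !11 = Σ (-1)^k · 11!/k! for k=0..11
= 11! - 11!/1! + 11!/2! - 11!/3! + 11!/4! - 11!/5! + 11!/6! - 11!/7! + 11!/8! - 11!/9! + 11!/10! - 11!/11!
= 39916800 - 39916800 + 19958400 - 6652800 + 1663200 - 332640 + 55440 - 7920 + 990 - 110 + 11 - 1
= 14684570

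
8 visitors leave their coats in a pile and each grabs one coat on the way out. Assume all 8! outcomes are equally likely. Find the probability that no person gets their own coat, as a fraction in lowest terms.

2119/5760

Favorable outcomes: !8 = 14833.
Total outcomes: 8! = 40320.
Probability = 14833/40320 = 2119/5760.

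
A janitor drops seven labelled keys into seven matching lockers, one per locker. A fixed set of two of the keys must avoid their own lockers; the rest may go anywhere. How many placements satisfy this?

Inclusion-exclusion on the 2 forbidden self-matches:
Σ_{j=0}^{2} (-1)^j C(2,j)(7-j)!
= C(2,0)·7! - C(2,1)·6! + C(2,2)·5!
= 5040 - 1440 + 120
= 3720

3720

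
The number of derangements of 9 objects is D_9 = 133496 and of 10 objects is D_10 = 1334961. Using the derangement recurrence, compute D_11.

14684570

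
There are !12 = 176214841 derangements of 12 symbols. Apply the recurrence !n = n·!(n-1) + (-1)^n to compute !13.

!13 = 13·176214841 - 1 = 2290792932.

2290792932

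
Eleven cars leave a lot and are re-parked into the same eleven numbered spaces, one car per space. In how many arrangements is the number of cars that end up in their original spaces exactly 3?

Choose which 3 of the 11 are fixed: C(11,3) = 165.
The other 8 form a derangement: !8 = 14833.
Total: 165 × 14833 = 2447445.

2447445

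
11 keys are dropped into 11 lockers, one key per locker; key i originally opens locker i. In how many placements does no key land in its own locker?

By inclusion-exclusion, !11 = Σ (-1)^k · 11!/k! for k=0..11
= 11! - 11!/1! + 11!/2! - 11!/3! + 11!/4! - 11!/5! + 11!/6! - 11!/7! + 11!/8! - 11!/9! + 11!/10! - 11!/11!
= 39916800 - 39916800 + 19958400 - 6652800 + 1663200 - 332640 + 55440 - 7920 + 990 - 110 + 11 - 1
= 14684570

14684570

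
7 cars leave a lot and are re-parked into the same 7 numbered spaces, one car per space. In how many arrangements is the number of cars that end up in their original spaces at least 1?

3186

Sum C(7,i)·!(7-i) for i = 1..7:
  i=1: C(7,1)·!6 = 7·265 = 1855
  i=2: C(7,2)·!5 = 21·44 = 924
  i=3: C(7,3)·!4 = 35·9 = 315
  i=4: C(7,4)·!3 = 35·2 = 70
  i=5: C(7,5)·!2 = 21·1 = 21
  i=6: C(7,6)·!1 = 7·0 = 0
  i=7: C(7,7)·!0 = 1·1 = 1
Total = 3186.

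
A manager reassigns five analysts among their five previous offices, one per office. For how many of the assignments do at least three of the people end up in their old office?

11

# with exactly i fixed is C(5,i)·!(5-i); sum over i=3..5:
  i=3: C(5,3)·!2 = 10·1 = 10
  i=4: C(5,4)·!1 = 5·0 = 0
  i=5: C(5,5)·!0 = 1·1 = 1
Total = 11.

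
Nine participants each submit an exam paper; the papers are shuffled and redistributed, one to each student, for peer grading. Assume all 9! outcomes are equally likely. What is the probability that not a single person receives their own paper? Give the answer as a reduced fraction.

Favorable outcomes: !9 = 133496.
Total outcomes: 9! = 362880.
Probability = 133496/362880 = 16687/45360.

16687/45360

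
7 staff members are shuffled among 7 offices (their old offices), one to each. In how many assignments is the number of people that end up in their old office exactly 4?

70

Choose which 4 of the 7 are fixed: C(7,4) = 35.
The other 3 form a derangement: !3 = 2.
Total: 35 × 2 = 70.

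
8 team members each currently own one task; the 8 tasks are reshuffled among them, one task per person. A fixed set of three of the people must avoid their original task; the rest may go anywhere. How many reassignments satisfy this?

27240

Inclusion-exclusion on the 3 forbidden self-matches:
Σ_{j=0}^{3} (-1)^j C(3,j)(8-j)!
= C(3,0)·8! - C(3,1)·7! + C(3,2)·6! - C(3,3)·5!
= 40320 - 15120 + 2160 - 120
= 27240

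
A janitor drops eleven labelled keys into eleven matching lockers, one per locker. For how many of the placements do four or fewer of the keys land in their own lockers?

# with exactly i fixed is C(11,i)·!(11-i); sum over i=0..4:
  i=0: C(11,0)·!11 = 1·14684570 = 14684570
  i=1: C(11,1)·!10 = 11·1334961 = 14684571
  i=2: C(11,2)·!9 = 55·133496 = 7342280
  i=3: C(11,3)·!8 = 165·14833 = 2447445
  i=4: C(11,4)·!7 = 330·1854 = 611820
Total = 39770686.

39770686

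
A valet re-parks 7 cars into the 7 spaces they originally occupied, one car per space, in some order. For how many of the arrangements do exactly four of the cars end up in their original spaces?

Choose which 4 of the 7 are fixed: C(7,4) = 35.
The remaining 3 must be deranged: !3 = 2.
Total: 35 × 2 = 70.

70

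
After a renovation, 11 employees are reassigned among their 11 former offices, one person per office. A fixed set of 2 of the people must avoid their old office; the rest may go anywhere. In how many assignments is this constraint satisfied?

Let A_j be the event that the j-th constrained one is fixed. By inclusion-exclusion over the 2 events:
Σ_{j=0}^{2} (-1)^j C(2,j)(11-j)!
= C(2,0)·11! - C(2,1)·10! + C(2,2)·9!
= 39916800 - 7257600 + 362880
= 33022080

33022080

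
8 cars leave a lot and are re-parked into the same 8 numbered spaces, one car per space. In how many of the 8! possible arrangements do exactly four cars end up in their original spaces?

630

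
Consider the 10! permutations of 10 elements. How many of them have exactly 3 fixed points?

Pick the 3 fixed positions: C(10,3) = 120 ways.
The other 7 form a derangement: !7 = 1854.
Total: 120 × 1854 = 222480.

222480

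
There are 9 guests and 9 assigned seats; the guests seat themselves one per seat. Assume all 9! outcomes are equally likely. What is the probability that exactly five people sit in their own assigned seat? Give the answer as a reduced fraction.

1/320

Favorable outcomes: C(9,5)·!4 = 126·9 = 1134.
Total outcomes: 9! = 362880.
Probability = 1134/362880 = 1/320.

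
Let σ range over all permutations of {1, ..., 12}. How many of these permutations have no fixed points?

!12 is the nearest integer to 12!/e.
12! = 479001600, and 479001600/e ≈ 176214840.93, so !12 = 176214841.

176214841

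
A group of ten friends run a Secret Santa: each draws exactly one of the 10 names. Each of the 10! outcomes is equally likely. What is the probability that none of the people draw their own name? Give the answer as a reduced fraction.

Favorable outcomes: !10 = 1334961.
Total outcomes: 10! = 3628800.
Probability = 1334961/3628800 = 16481/44800.

16481/44800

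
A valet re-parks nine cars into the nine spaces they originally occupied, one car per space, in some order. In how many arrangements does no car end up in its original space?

133496

By inclusion-exclusion, !9 = Σ (-1)^k · 9!/k! for k=0..9
= 9! - 9!/1! + 9!/2! - 9!/3! + 9!/4! - 9!/5! + 9!/6! - 9!/7! + 9!/8! - 9!/9!
= 362880 - 362880 + 181440 - 60480 + 15120 - 3024 + 504 - 72 + 9 - 1
= 133496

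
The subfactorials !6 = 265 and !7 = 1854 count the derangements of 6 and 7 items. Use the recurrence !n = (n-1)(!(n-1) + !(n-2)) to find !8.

!8 = (8-1)·(!7 + !6) = 7·(1854 + 265) = 7·2119 = 14833.

14833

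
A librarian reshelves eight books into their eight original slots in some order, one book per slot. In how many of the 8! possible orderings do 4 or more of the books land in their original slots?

Sum C(8,i)·!(8-i) for i = 4..8:
  i=4: C(8,4)·!4 = 70·9 = 630
  i=5: C(8,5)·!3 = 56·2 = 112
  i=6: C(8,6)·!2 = 28·1 = 28
  i=7: C(8,7)·!1 = 8·0 = 0
  i=8: C(8,8)·!0 = 1·1 = 1
Total = 771.

771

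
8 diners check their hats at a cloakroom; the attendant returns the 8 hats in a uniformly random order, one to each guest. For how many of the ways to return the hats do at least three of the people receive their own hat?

3235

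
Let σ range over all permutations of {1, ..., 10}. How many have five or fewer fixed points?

Sum C(10,i)·!(10-i) for i = 0..5:
  i=0: C(10,0)·!10 = 1·1334961 = 1334961
  i=1: C(10,1)·!9 = 10·133496 = 1334960
  i=2: C(10,2)·!8 = 45·14833 = 667485
  i=3: C(10,3)·!7 = 120·1854 = 222480
  i=4: C(10,4)·!6 = 210·265 = 55650
  i=5: C(10,5)·!5 = 252·44 = 11088
Total = 3626624.

3626624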